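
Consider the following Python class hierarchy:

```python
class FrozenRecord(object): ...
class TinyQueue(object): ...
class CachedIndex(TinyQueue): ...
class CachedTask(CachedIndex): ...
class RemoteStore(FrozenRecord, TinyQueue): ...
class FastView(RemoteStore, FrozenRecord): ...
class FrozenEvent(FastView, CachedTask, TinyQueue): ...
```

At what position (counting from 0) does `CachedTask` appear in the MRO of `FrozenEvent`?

4

L[FrozenEvent] = FrozenEvent + merge(L[FastView], L[CachedTask], L[TinyQueue], [FastView CachedTask TinyQueue])
  take FastView:  [FastView RemoteStore FrozenRecord TinyQueue object] + [CachedTask CachedIndex TinyQueue object] + [TinyQueue object] + [FastView CachedTask TinyQueue]
  take RemoteStore:  [RemoteStore FrozenRecord TinyQueue object] + [CachedTask CachedIndex TinyQueue object] + [TinyQueue object] + [CachedTask TinyQueue]
  take FrozenRecord:  [FrozenRecord TinyQueue object] + [CachedTask CachedIndex TinyQueue object] + [TinyQueue object] + [CachedTask TinyQueue]
  take CachedTask:  [TinyQueue object] + [CachedTask CachedIndex TinyQueue object] + [TinyQueue object] + [CachedTask TinyQueue]
  take CachedIndex:  [TinyQueue object] + [CachedIndex TinyQueue object] + [TinyQueue object] + [TinyQueue]
  take TinyQueue:  [TinyQueue object] + [TinyQueue object] + [TinyQueue object] + [TinyQueue]
  take object:  [object] + [object] + [object]
MRO: FrozenEvent FastView RemoteStore FrozenRecord CachedTask CachedIndex TinyQueue object
CachedTask sits at index 4.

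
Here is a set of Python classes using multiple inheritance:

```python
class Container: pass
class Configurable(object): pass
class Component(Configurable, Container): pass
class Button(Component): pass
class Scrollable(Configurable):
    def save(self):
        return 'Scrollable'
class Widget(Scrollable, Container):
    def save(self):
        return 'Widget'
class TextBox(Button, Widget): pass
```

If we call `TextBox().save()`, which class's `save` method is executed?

Widget

L[TextBox] = TextBox + merge(L[Button], L[Widget], [Button Widget])
  take Button:  [Button Component Configurable Container object] + [Widget Scrollable Configurable Container object] + [Button Widget]
  take Component:  [Component Configurable Container object] + [Widget Scrollable Configurable Container object] + [Widget]
  take Widget:  [Configurable Container object] + [Widget Scrollable Configurable Container object] + [Widget]
  take Scrollable:  [Configurable Container object] + [Scrollable Configurable Container object]
  take Configurable:  [Configurable Container object] + [Configurable Container object]
  take Container:  [Container object] + [Container object]
  take object:  [object] + [object]
MRO: TextBox Button Component Widget Scrollable Configurable Container object
save is defined in: Scrollable, Widget. First along the MRO is Widget.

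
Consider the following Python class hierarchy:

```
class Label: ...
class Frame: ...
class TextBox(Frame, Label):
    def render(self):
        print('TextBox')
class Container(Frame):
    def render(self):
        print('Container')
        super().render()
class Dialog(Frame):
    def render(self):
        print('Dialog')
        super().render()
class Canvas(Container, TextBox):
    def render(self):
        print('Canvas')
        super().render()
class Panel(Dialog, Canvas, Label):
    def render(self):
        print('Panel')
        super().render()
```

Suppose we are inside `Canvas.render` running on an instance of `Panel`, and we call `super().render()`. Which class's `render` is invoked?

Container

L[Panel] = Panel + merge(L[Dialog], L[Canvas], L[Label], [Dialog Canvas Label])
  take Dialog:  [Dialog Frame object] + [Canvas Container TextBox Frame Label object] + [Label object] + [Dialog Canvas Label]
  take Canvas:  [Frame object] + [Canvas Container TextBox Frame Label object] + [Label object] + [Canvas Label]
  take Container:  [Frame object] + [Container TextBox Frame Label object] + [Label object] + [Label]
  take TextBox:  [Frame object] + [TextBox Frame Label object] + [Label object] + [Label]
  take Frame:  [Frame object] + [Frame Label object] + [Label object] + [Label]
  take Label:  [object] + [Label object] + [Label object] + [Label]
  take object:  [object] + [object] + [object]
MRO: Panel Dialog Canvas Container TextBox Frame Label object
super() in Canvas.render on a Panel instance goes to the class after Canvas in Panel's MRO: Container.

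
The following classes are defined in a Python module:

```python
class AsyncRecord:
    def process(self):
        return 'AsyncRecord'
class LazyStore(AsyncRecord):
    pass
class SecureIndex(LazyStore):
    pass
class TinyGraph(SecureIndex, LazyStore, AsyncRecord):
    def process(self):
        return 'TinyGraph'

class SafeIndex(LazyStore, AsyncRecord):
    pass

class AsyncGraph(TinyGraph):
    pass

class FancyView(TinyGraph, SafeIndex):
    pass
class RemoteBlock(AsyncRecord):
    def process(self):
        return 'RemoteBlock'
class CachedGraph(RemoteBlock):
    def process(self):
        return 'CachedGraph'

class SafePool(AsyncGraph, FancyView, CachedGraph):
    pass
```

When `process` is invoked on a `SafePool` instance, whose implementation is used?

TinyGraph

L[SafePool] = SafePool + merge(L[AsyncGraph], L[FancyView], L[CachedGraph], [AsyncGraph FancyView CachedGraph])
  take AsyncGraph:  [AsyncGraph TinyGraph SecureIndex LazyStore AsyncRecord object] + [FancyView TinyGraph SecureIndex SafeIndex LazyStore AsyncRecord object] + [CachedGraph RemoteBlock AsyncRecord object] + [AsyncGraph FancyView CachedGraph]
  take FancyView:  [TinyGraph SecureIndex LazyStore AsyncRecord object] + [FancyView TinyGraph SecureIndex SafeIndex LazyStore AsyncRecord object] + [CachedGraph RemoteBlock AsyncRecord object] + [FancyView CachedGraph]
  take TinyGraph:  [TinyGraph SecureIndex LazyStore AsyncRecord object] + [TinyGraph SecureIndex SafeIndex LazyStore AsyncRecord object] + [CachedGraph RemoteBlock AsyncRecord object] + [CachedGraph]
  take SecureIndex:  [SecureIndex LazyStore AsyncRecord object] + [SecureIndex SafeIndex LazyStore AsyncRecord object] + [CachedGraph RemoteBlock AsyncRecord object] + [CachedGraph]
  take SafeIndex:  [LazyStore AsyncRecord object] + [SafeIndex LazyStore AsyncRecord object] + [CachedGraph RemoteBlock AsyncRecord object] + [CachedGraph]
  take LazyStore:  [LazyStore AsyncRecord object] + [LazyStore AsyncRecord object] + [CachedGraph RemoteBlock AsyncRecord object] + [CachedGraph]
  take CachedGraph:  [AsyncRecord object] + [AsyncRecord object] + [CachedGraph RemoteBlock AsyncRecord object] + [CachedGraph]
  take RemoteBlock:  [AsyncRecord object] + [AsyncRecord object] + [RemoteBlock AsyncRecord object]
  take AsyncRecord:  [AsyncRecord object] + [AsyncRecord object] + [AsyncRecord object]
  take object:  [object] + [object] + [object]
MRO: SafePool AsyncGraph FancyView TinyGraph SecureIndex SafeIndex LazyStore CachedGraph RemoteBlock AsyncRecord object
process is defined in: AsyncRecord, CachedGraph, RemoteBlock, TinyGraph. First along the MRO is TinyGraph.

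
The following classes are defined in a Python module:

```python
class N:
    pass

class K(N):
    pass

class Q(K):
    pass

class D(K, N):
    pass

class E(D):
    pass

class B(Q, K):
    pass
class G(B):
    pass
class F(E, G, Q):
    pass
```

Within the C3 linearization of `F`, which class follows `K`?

L[F] = F + merge(L[E], L[G], L[Q], [E G Q])
  take E:  [E D K N object] + [G B Q K N object] + [Q K N object] + [E G Q]
  take D:  [D K N object] + [G B Q K N object] + [Q K N object] + [G Q]
  take G:  [K N object] + [G B Q K N object] + [Q K N object] + [G Q]
  take B:  [K N object] + [B Q K N object] + [Q K N object] + [Q]
  take Q:  [K N object] + [Q K N object] + [Q K N object] + [Q]
  take K:  [K N object] + [K N object] + [K N object]
  take N:  [N object] + [N object] + [N object]
  take object:  [object] + [object] + [object]
MRO: F E D G B Q K N object
K is at position 6; next is N.

N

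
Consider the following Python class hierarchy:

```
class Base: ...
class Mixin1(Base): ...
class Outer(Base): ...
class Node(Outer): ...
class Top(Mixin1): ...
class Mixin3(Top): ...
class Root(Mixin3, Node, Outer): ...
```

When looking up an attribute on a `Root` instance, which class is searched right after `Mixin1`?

Node

L[Root] = Root + merge(L[Mixin3], L[Node], L[Outer], [Mixin3 Node Outer])
  take Mixin3:  [Mixin3 Top Mixin1 Base object] + [Node Outer Base object] + [Outer Base object] + [Mixin3 Node Outer]
  take Top:  [Top Mixin1 Base object] + [Node Outer Base object] + [Outer Base object] + [Node Outer]
  take Mixin1:  [Mixin1 Base object] + [Node Outer Base object] + [Outer Base object] + [Node Outer]
  take Node:  [Base object] + [Node Outer Base object] + [Outer Base object] + [Node Outer]
  take Outer:  [Base object] + [Outer Base object] + [Outer Base object] + [Outer]
  take Base:  [Base object] + [Base object] + [Base object]
  take object:  [object] + [object] + [object]
MRO: Root Mixin3 Top Mixin1 Node Outer Base object
Mixin1 is at position 3; next is Node.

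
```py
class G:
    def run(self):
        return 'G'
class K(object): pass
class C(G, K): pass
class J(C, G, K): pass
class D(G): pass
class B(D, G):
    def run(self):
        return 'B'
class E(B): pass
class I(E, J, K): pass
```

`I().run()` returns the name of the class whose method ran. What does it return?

L[I] = I + merge(L[E], L[J], L[K], [E J K])
  take E:  [E B D G object] + [J C G K object] + [K object] + [E J K]
  take B:  [B D G object] + [J C G K object] + [K object] + [J K]
  take D:  [D G object] + [J C G K object] + [K object] + [J K]
  take J:  [G object] + [J C G K object] + [K object] + [J K]
  take C:  [G object] + [C G K object] + [K object] + [K]
  take G:  [G object] + [G K object] + [K object] + [K]
  take K:  [object] + [K object] + [K object] + [K]
  take object:  [object] + [object] + [object]
MRO: I E B D J C G K object
run is defined in: B, G. First along the MRO is B.

B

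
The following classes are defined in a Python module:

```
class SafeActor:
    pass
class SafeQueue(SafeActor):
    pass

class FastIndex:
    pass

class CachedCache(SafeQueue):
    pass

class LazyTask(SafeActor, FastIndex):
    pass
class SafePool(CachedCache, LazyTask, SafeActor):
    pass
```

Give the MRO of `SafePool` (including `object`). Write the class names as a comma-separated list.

SafePool, CachedCache, SafeQueue, LazyTask, SafeActor, FastIndex, object

L[SafePool] = SafePool + merge(L[CachedCache], L[LazyTask], L[SafeActor], [CachedCache LazyTask SafeActor])
  take CachedCache:  [CachedCache SafeQueue SafeActor object] + [LazyTask SafeActor FastIndex object] + [SafeActor object] + [CachedCache LazyTask SafeActor]
  take SafeQueue:  [SafeQueue SafeActor object] + [LazyTask SafeActor FastIndex object] + [SafeActor object] + [LazyTask SafeActor]
  take LazyTask:  [SafeActor object] + [LazyTask SafeActor FastIndex object] + [SafeActor object] + [LazyTask SafeActor]
  take SafeActor:  [SafeActor object] + [SafeActor FastIndex object] + [SafeActor object] + [SafeActor]
  take FastIndex:  [object] + [FastIndex object] + [object]
  take object:  [object] + [object] + [object]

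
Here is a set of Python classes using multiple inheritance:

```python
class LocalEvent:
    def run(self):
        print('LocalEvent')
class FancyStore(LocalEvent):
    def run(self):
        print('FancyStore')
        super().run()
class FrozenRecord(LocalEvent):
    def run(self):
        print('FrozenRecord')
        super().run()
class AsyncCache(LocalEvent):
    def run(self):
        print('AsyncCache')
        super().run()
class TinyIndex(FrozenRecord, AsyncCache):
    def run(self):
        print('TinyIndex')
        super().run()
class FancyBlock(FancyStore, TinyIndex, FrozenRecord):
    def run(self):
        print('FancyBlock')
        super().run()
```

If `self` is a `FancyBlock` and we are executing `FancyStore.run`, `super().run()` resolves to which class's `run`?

TinyIndex

L[FancyBlock] = FancyBlock + merge(L[FancyStore], L[TinyIndex], L[FrozenRecord], [FancyStore TinyIndex FrozenRecord])
  take FancyStore:  [FancyStore LocalEvent object] + [TinyIndex FrozenRecord AsyncCache LocalEvent object] + [FrozenRecord LocalEvent object] + [FancyStore TinyIndex FrozenRecord]
  take TinyIndex:  [LocalEvent object] + [TinyIndex FrozenRecord AsyncCache LocalEvent object] + [FrozenRecord LocalEvent object] + [TinyIndex FrozenRecord]
  take FrozenRecord:  [LocalEvent object] + [FrozenRecord AsyncCache LocalEvent object] + [FrozenRecord LocalEvent object] + [FrozenRecord]
  take AsyncCache:  [LocalEvent object] + [AsyncCache LocalEvent object] + [LocalEvent object]
  take LocalEvent:  [LocalEvent object] + [LocalEvent object] + [LocalEvent object]
  take object:  [object] + [object] + [object]
MRO: FancyBlock FancyStore TinyIndex FrozenRecord AsyncCache LocalEvent object
super() in FancyStore.run on a FancyBlock instance goes to the class after FancyStore in FancyBlock's MRO: TinyIndex.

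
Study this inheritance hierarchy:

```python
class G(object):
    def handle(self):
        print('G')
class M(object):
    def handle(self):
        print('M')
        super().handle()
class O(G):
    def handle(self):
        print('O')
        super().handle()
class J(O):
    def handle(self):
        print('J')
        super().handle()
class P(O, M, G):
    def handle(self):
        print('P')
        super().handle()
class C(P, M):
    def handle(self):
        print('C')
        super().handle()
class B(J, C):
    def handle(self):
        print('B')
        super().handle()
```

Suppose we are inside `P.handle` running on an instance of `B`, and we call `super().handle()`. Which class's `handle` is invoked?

L[B] = B + merge(L[J], L[C], [J C])
  take J:  [J O G object] + [C P O M G object] + [J C]
  take C:  [O G object] + [C P O M G object] + [C]
  take P:  [O G object] + [P O M G object]
  take O:  [O G object] + [O M G object]
  take M:  [G object] + [M G object]
  take G:  [G object] + [G object]
  take object:  [object] + [object]
MRO: B J C P O M G object
super() in P.handle on a B instance goes to the class after P in B's MRO: O.

O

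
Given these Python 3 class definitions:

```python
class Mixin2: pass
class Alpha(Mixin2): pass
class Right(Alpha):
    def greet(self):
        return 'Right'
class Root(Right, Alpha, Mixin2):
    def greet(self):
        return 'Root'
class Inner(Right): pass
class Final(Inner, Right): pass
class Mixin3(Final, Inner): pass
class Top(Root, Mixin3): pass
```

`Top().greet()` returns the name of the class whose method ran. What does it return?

L[Top] = Top + merge(L[Root], L[Mixin3], [Root Mixin3])
  take Root:  [Root Right Alpha Mixin2 object] + [Mixin3 Final Inner Right Alpha Mixin2 object] + [Root Mixin3]
  take Mixin3:  [Right Alpha Mixin2 object] + [Mixin3 Final Inner Right Alpha Mixin2 object] + [Mixin3]
  take Final:  [Right Alpha Mixin2 object] + [Final Inner Right Alpha Mixin2 object]
  take Inner:  [Right Alpha Mixin2 object] + [Inner Right Alpha Mixin2 object]
  take Right:  [Right Alpha Mixin2 object] + [Right Alpha Mixin2 object]
  take Alpha:  [Alpha Mixin2 object] + [Alpha Mixin2 object]
  take Mixin2:  [Mixin2 object] + [Mixin2 object]
  take object:  [object] + [object]
MRO: Top Root Mixin3 Final Inner Right Alpha Mixin2 object
greet is defined in: Right, Root. First along the MRO is Root.

Root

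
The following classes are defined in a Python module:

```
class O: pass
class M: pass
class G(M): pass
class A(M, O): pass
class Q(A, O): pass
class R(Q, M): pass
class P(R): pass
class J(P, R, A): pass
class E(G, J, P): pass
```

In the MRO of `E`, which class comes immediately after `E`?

G

L[E] = E + merge(L[G], L[J], L[P], [G J P])
  take G:  [G M object] + [J P R Q A M O object] + [P R Q A M O object] + [G J P]
  take J:  [M object] + [J P R Q A M O object] + [P R Q A M O object] + [J P]
  take P:  [M object] + [P R Q A M O object] + [P R Q A M O object] + [P]
  take R:  [M object] + [R Q A M O object] + [R Q A M O object]
  take Q:  [M object] + [Q A M O object] + [Q A M O object]
  take A:  [M object] + [A M O object] + [A M O object]
  take M:  [M object] + [M O object] + [M O object]
  take O:  [object] + [O object] + [O object]
  take object:  [object] + [object] + [object]
MRO: E G J P R Q A M O object
E is at position 0; next is G.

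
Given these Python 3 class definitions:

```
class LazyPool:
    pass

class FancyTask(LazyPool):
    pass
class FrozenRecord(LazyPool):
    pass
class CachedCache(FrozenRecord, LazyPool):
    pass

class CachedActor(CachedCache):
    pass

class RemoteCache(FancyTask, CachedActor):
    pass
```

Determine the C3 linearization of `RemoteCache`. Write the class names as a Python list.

[RemoteCache, FancyTask, CachedActor, CachedCache, FrozenRecord, LazyPool, object]

L[RemoteCache] = RemoteCache + merge(L[FancyTask], L[CachedActor], [FancyTask CachedActor])
  take FancyTask:  [FancyTask LazyPool object] + [CachedActor CachedCache FrozenRecord LazyPool object] + [FancyTask CachedActor]
  take CachedActor:  [LazyPool object] + [CachedActor CachedCache FrozenRecord LazyPool object] + [CachedActor]
  take CachedCache:  [LazyPool object] + [CachedCache FrozenRecord LazyPool object]
  take FrozenRecord:  [LazyPool object] + [FrozenRecord LazyPool object]
  take LazyPool:  [LazyPool object] + [LazyPool object]
  take object:  [object] + [object]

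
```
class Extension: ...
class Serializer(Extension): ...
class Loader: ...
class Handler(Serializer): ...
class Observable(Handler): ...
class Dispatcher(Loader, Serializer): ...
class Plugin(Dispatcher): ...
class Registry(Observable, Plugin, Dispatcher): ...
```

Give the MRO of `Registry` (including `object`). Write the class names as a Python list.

[Registry, Observable, Handler, Plugin, Dispatcher, Loader, Serializer, Extension, object]

L[Registry] = Registry + merge(L[Observable], L[Plugin], L[Dispatcher], [Observable Plugin Dispatcher])
  take Observable:  [Observable Handler Serializer Extension object] + [Plugin Dispatcher Loader Serializer Extension object] + [Dispatcher Loader Serializer Extension object] + [Observable Plugin Dispatcher]
  take Handler:  [Handler Serializer Extension object] + [Plugin Dispatcher Loader Serializer Extension object] + [Dispatcher Loader Serializer Extension object] + [Plugin Dispatcher]
  take Plugin:  [Serializer Extension object] + [Plugin Dispatcher Loader Serializer Extension object] + [Dispatcher Loader Serializer Extension object] + [Plugin Dispatcher]
  take Dispatcher:  [Serializer Extension object] + [Dispatcher Loader Serializer Extension object] + [Dispatcher Loader Serializer Extension object] + [Dispatcher]
  take Loader:  [Serializer Extension object] + [Loader Serializer Extension object] + [Loader Serializer Extension object]
  take Serializer:  [Serializer Extension object] + [Serializer Extension object] + [Serializer Extension object]
  take Extension:  [Extension object] + [Extension object] + [Extension object]
  take object:  [object] + [object] + [object]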